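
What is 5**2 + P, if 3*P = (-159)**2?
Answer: 8452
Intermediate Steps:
P = 8427 (P = (1/3)*(-159)**2 = (1/3)*25281 = 8427)
5**2 + P = 5**2 + 8427 = 25 + 8427 = 8452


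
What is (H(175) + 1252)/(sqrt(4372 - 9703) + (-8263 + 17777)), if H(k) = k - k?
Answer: 11911528/90521527 - 1252*I*sqrt(5331)/90521527 ≈ 0.13159 - 0.0010098*I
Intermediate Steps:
H(k) = 0
(H(175) + 1252)/(sqrt(4372 - 9703) + (-8263 + 17777)) = (0 + 1252)/(sqrt(4372 - 9703) + (-8263 + 17777)) = 1252/(sqrt(-5331) + 9514) = 1252/(I*sqrt(5331) + 9514) = 1252/(9514 + I*sqrt(5331))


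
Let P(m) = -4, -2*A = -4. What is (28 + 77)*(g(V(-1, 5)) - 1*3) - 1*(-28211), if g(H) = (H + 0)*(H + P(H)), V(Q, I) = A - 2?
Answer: 27896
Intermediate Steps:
A = 2 (A = -½*(-4) = 2)
V(Q, I) = 0 (V(Q, I) = 2 - 2 = 0)
g(H) = H*(-4 + H) (g(H) = (H + 0)*(H - 4) = H*(-4 + H))
(28 + 77)*(g(V(-1, 5)) - 1*3) - 1*(-28211) = (28 + 77)*(0*(-4 + 0) - 1*3) - 1*(-28211) = 105*(0*(-4) - 3) + 28211 = 105*(0 - 3) + 28211 = 105*(-3) + 28211 = -315 + 28211 = 27896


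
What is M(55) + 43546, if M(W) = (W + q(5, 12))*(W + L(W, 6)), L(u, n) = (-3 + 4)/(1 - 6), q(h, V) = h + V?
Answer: 237458/5 ≈ 47492.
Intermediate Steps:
q(h, V) = V + h
L(u, n) = -⅕ (L(u, n) = 1/(-5) = 1*(-⅕) = -⅕)
M(W) = (17 + W)*(-⅕ + W) (M(W) = (W + (12 + 5))*(W - ⅕) = (W + 17)*(-⅕ + W) = (17 + W)*(-⅕ + W))
M(55) + 43546 = (-17/5 + 55² + (84/5)*55) + 43546 = (-17/5 + 3025 + 924) + 43546 = 19728/5 + 43546 = 237458/5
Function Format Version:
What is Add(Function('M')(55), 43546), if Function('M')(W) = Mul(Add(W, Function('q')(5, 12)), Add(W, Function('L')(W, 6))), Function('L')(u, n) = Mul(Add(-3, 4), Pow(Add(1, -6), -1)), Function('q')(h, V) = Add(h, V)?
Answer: Rational(237458, 5) ≈ 47492.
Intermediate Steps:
Function('q')(h, V) = Add(V, h)
Function('L')(u, n) = Rational(-1, 5) (Function('L')(u, n) = Mul(1, Pow(-5, -1)) = Mul(1, Rational(-1, 5)) = Rational(-1, 5))
Function('M')(W) = Mul(Add(17, W), Add(Rational(-1, 5), W)) (Function('M')(W) = Mul(Add(W, Add(12, 5)), Add(W, Rational(-1, 5))) = Mul(Add(W, 17), Add(Rational(-1, 5), W)) = Mul(Add(17, W), Add(Rational(-1, 5), W)))
Add(Function('M')(55), 43546) = Add(Add(Rational(-17, 5), Pow(55, 2), Mul(Rational(84, 5), 55)), 43546) = Add(Add(Rational(-17, 5), 3025, 924), 43546) = Add(Rational(19728, 5), 43546) = Rational(237458, 5)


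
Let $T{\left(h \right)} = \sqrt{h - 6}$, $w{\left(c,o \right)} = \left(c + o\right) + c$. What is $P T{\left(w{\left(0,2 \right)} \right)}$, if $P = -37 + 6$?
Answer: $- 62 i \approx - 62.0 i$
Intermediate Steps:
$w{\left(c,o \right)} = o + 2 c$
$T{\left(h \right)} = \sqrt{-6 + h}$
$P = -31$
$P T{\left(w{\left(0,2 \right)} \right)} = - 31 \sqrt{-6 + \left(2 + 2 \cdot 0\right)} = - 31 \sqrt{-6 + \left(2 + 0\right)} = - 31 \sqrt{-6 + 2} = - 31 \sqrt{-4} = - 31 \cdot 2 i = - 62 i$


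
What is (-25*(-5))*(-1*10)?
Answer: -1250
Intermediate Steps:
(-25*(-5))*(-1*10) = 125*(-10) = -1250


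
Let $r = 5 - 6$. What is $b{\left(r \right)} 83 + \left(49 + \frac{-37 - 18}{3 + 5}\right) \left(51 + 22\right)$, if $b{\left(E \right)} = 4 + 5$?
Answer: $\frac{30577}{8} \approx 3822.1$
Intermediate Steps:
$r = -1$ ($r = 5 - 6 = -1$)
$b{\left(E \right)} = 9$
$b{\left(r \right)} 83 + \left(49 + \frac{-37 - 18}{3 + 5}\right) \left(51 + 22\right) = 9 \cdot 83 + \left(49 + \frac{-37 - 18}{3 + 5}\right) \left(51 + 22\right) = 747 + \left(49 - \frac{55}{8}\right) 73 = 747 + \frac{337}{8} \cdot 73 = 747 + \frac{24601}{8} = \frac{30577}{8}$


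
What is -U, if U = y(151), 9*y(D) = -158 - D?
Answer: 103/3 ≈ 34.333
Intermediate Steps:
y(D) = -158/9 - D/9 (y(D) = (-158 - D)/9 = -158/9 - D/9)
U = -103/3 (U = -158/9 - ⅑*151 = -158/9 - 151/9 = -103/3 ≈ -34.333)
-U = -1*(-103/3) = 103/3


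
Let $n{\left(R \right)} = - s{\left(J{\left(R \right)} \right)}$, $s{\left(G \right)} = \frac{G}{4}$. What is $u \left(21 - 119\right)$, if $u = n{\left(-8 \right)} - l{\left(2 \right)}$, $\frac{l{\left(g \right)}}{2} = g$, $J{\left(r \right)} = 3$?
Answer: $\frac{931}{2} \approx 465.5$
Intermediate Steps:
$l{\left(g \right)} = 2 g$
$s{\left(G \right)} = \frac{G}{4}$ ($s{\left(G \right)} = G \frac{1}{4} = \frac{G}{4}$)
$n{\left(R \right)} = - \frac{3}{4}$
$u = - \frac{19}{4}$ ($u = - \frac{3}{4} - 2 \cdot 2 = - \frac{3}{4} - 4 = - \frac{19}{4} \approx -4.75$)
$u \left(21 - 119\right) = - \frac{19 \left(21 - 119\right)}{4} = \left(- \frac{19}{4}\right) \left(-98\right) = \frac{931}{2}$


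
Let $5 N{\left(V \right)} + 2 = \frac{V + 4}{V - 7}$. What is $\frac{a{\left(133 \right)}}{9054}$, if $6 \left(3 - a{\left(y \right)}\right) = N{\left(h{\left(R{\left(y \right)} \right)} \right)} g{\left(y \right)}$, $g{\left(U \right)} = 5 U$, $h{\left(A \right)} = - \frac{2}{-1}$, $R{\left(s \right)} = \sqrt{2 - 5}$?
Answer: $\frac{1109}{135810} \approx 0.0081658$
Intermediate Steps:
$R{\left(s \right)} = i \sqrt{3}$ ($R{\left(s \right)} = \sqrt{-3} = i \sqrt{3}$)
$h{\left(A \right)} = 2$ ($h{\left(A \right)} = \left(-2\right) \left(-1\right) = 2$)
$N{\left(V \right)} = - \frac{2}{5} + \frac{4 + V}{5 \left(-7 + V\right)}$ ($N{\left(V \right)} = - \frac{2}{5} + \frac{\left(V + 4\right) \frac{1}{V - 7}}{5} = - \frac{2}{5} + \frac{\left(4 + V\right) \frac{1}{-7 + V}}{5} = - \frac{2}{5} + \frac{\frac{1}{-7 + V} \left(4 + V\right)}{5} = - \frac{2}{5} + \frac{4 + V}{5 \left(-7 + V\right)}$)
$a{\left(y \right)} = 3 + \frac{8 y}{15}$ ($a{\left(y \right)} = 3 - \frac{\frac{18 - 2}{5 \left(-7 + 2\right)} 5 y}{6} = 3 - \frac{\frac{18 - 2}{5 \left(-5\right)} 5 y}{6} = 3 - \frac{\frac{1}{5} \left(- \frac{1}{5}\right) 16 \cdot 5 y}{6} = 3 - \frac{\left(- \frac{16}{25}\right) 5 y}{6} = 3 - \frac{\left(- \frac{16}{5}\right) y}{6} = 3 + \frac{8 y}{15}$)
$\frac{a{\left(133 \right)}}{9054} = \frac{3 + \frac{8}{15} \cdot 133}{9054} = \left(3 + \frac{1064}{15}\right) \frac{1}{9054} = \frac{1109}{15} \cdot \frac{1}{9054} = \frac{1109}{135810}$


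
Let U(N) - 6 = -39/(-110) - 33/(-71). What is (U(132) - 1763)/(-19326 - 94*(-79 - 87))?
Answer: 13715771/29068820 ≈ 0.47184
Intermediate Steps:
U(N) = 53259/7810 (U(N) = 6 + (-39/(-110) - 33/(-71)) = 6 + (-39*(-1/110) - 33*(-1/71)) = 6 + (39/110 + 33/71) = 6 + 6399/7810 = 53259/7810)
(U(132) - 1763)/(-19326 - 94*(-79 - 87)) = (53259/7810 - 1763)/(-19326 - 94*(-79 - 87)) = -13715771/(7810*(-19326 - 94*(-166))) = -13715771/(7810*(-19326 + 15604)) = -13715771/7810/(-3722) = -13715771/7810*(-1/3722) = 13715771/29068820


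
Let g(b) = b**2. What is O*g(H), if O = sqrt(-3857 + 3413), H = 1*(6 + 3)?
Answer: 162*I*sqrt(111) ≈ 1706.8*I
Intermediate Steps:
H = 9 (H = 1*9 = 9)
O = 2*I*sqrt(111) (O = sqrt(-444) = 2*I*sqrt(111) ≈ 21.071*I)
O*g(H) = (2*I*sqrt(111))*9**2 = (2*I*sqrt(111))*81 = 162*I*sqrt(111)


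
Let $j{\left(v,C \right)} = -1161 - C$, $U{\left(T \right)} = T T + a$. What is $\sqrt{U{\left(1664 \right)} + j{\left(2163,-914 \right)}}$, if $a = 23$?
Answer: $4 \sqrt{173042} \approx 1663.9$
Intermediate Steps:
$U{\left(T \right)} = 23 + T^{2}$ ($U{\left(T \right)} = T T + 23 = T^{2} + 23 = 23 + T^{2}$)
$\sqrt{U{\left(1664 \right)} + j{\left(2163,-914 \right)}} = \sqrt{\left(23 + 1664^{2}\right) - 247} = \sqrt{\left(23 + 2768896\right) + \left(-1161 + 914\right)} = \sqrt{2768919 - 247} = \sqrt{2768672} = 4 \sqrt{173042}$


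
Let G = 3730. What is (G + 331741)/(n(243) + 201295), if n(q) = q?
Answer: 335471/201538 ≈ 1.6646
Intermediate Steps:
(G + 331741)/(n(243) + 201295) = (3730 + 331741)/(243 + 201295) = 335471/201538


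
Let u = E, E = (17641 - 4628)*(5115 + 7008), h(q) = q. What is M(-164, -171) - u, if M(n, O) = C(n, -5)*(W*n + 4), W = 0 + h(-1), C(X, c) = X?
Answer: -157784151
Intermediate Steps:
W = -1 (W = 0 - 1 = -1)
E = 157756599 (E = 13013*12123 = 157756599)
M(n, O) = n*(4 - n) (M(n, O) = n*(-n + 4) = n*(4 - n))
u = 157756599
M(-164, -171) - u = -164*(4 - 1*(-164)) - 1*157756599 = -164*(4 + 164) - 157756599 = -164*168 - 157756599 = -27552 - 157756599 = -157784151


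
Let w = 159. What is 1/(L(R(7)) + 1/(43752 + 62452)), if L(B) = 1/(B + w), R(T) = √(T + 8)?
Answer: 898045199604/5656543877 + 5639644808*√15/5656543877 ≈ 162.62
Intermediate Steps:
R(T) = √(8 + T)
L(B) = 1/(159 + B) (L(B) = 1/(B + 159) = 1/(159 + B))
1/(L(R(7)) + 1/(43752 + 62452)) = 1/(1/(159 + √(8 + 7)) + 1/(43752 + 62452)) = 1/(1/(159 + √15) + 1/106204) = 1/(1/106204 + 1/(159 + √15))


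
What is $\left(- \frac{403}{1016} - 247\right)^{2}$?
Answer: $\frac{63179336025}{1032256} \approx 61205.0$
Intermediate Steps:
$\left(- \frac{403}{1016} - 247\right)^{2} = \left(- \frac{251355}{1016}\right)^{2} = \frac{63179336025}{1032256}$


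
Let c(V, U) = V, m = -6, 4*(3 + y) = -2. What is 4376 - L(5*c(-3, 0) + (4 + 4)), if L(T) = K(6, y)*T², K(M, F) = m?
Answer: 4670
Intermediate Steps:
y = -7/2 (y = -3 + (¼)*(-2) = -3 - ½ = -7/2 ≈ -3.5000)
K(M, F) = -6
L(T) = -6*T²
4376 - L(5*c(-3, 0) + (4 + 4)) = 4376 - (-6)*(5*(-3) + (4 + 4))² = 4376 - (-6)*(-15 + 8)² = 4376 - (-6)*(-7)² = 4376 - (-6)*49 = 4376 - 1*(-294) = 4376 + 294 = 4670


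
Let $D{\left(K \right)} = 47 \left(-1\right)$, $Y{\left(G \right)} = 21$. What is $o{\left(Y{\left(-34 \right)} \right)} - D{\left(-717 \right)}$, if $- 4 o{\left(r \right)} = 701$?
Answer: $- \frac{513}{4} \approx -128.25$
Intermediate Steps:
$D{\left(K \right)} = -47$
$o{\left(r \right)} = - \frac{701}{4}$ ($o{\left(r \right)} = \left(- \frac{1}{4}\right) 701 = - \frac{701}{4}$)
$o{\left(Y{\left(-34 \right)} \right)} - D{\left(-717 \right)} = - \frac{701}{4} - -47 = - \frac{701}{4} + 47 = - \frac{513}{4}$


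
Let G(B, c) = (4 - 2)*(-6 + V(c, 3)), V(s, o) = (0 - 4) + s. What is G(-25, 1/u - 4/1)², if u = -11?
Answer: 96100/121 ≈ 794.21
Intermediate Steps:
V(s, o) = -4 + s
G(B, c) = -20 + 2*c (G(B, c) = (4 - 2)*(-6 + (-4 + c)) = 2*(-10 + c) = -20 + 2*c)
G(-25, 1/u - 4/1)² = (-20 + 2*(1/(-11) - 4/1))² = (-20 + 2*(1*(-1/11) - 4*1))² = (-20 + 2*(-1/11 - 4))² = (-20 + 2*(-45/11))² = (-20 - 90/11)² = (-310/11)² = 96100/121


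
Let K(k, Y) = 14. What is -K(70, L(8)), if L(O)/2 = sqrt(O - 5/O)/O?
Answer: -14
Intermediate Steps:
L(O) = 2*sqrt(O - 5/O)/O (L(O) = 2*(sqrt(O - 5/O)/O) = 2*sqrt(O - 5/O)/O)
-K(70, L(8)) = -1*14 = -14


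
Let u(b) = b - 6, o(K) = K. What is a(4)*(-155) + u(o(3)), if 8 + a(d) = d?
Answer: 617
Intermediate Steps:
a(d) = -8 + d
u(b) = -6 + b
a(4)*(-155) + u(o(3)) = (-8 + 4)*(-155) + (-6 + 3) = -4*(-155) - 3 = 620 - 3 = 617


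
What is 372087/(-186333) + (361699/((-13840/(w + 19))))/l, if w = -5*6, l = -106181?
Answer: -182513322118639/91274911979440 ≈ -1.9996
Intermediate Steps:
w = -30
372087/(-186333) + (361699/((-13840/(w + 19))))/l = 372087/(-186333) + (361699/((-13840/(-30 + 19))))/(-106181) = 372087*(-1/186333) + (361699/((-13840/(-11))))*(-1/106181) = -124029/62111 + (361699/((-1/11*(-13840))))*(-1/106181) = -124029/62111 + (361699/(13840/11))*(-1/106181) = -124029/62111 + (361699*(11/13840))*(-1/106181) = -124029/62111 + (3978689/13840)*(-1/106181) = -124029/62111 - 3978689/1469545040 = -182513322118639/91274911979440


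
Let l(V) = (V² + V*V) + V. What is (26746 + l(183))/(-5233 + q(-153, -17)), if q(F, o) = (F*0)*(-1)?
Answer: -93907/5233 ≈ -17.945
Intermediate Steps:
q(F, o) = 0 (q(F, o) = 0*(-1) = 0)
l(V) = V + 2*V² (l(V) = (V² + V²) + V = 2*V² + V = V + 2*V²)
(26746 + l(183))/(-5233 + q(-153, -17)) = (26746 + 183*(1 + 2*183))/(-5233 + 0) = (26746 + 183*(1 + 366))/(-5233) = (26746 + 183*367)*(-1/5233) = (26746 + 67161)*(-1/5233) = 93907*(-1/5233) = -93907/5233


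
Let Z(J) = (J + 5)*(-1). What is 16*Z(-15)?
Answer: 160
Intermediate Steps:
Z(J) = -5 - J (Z(J) = (5 + J)*(-1) = -5 - J)
16*Z(-15) = 16*(-5 - 1*(-15)) = 16*(-5 + 15) = 16*10 = 160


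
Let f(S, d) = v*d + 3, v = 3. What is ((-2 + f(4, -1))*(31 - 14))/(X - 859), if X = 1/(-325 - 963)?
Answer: 43792/1106393 ≈ 0.039581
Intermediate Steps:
X = -1/1288 (X = 1/(-1288) = -1/1288 ≈ -0.00077640)
f(S, d) = 3 + 3*d (f(S, d) = 3*d + 3 = 3 + 3*d)
((-2 + f(4, -1))*(31 - 14))/(X - 859) = ((-2 + (3 + 3*(-1)))*(31 - 14))/(-1/1288 - 859) = ((-2 + (3 - 3))*17)/(-1106393/1288) = -1288*(-2 + 0)*17/1106393 = -(-2576)*17/1106393 = -1288/1106393*(-34) = 43792/1106393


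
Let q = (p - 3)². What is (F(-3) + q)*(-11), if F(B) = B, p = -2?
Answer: -242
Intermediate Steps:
q = 25 (q = (-2 - 3)² = (-5)² = 25)
(F(-3) + q)*(-11) = (-3 + 25)*(-11) = 22*(-11) = -242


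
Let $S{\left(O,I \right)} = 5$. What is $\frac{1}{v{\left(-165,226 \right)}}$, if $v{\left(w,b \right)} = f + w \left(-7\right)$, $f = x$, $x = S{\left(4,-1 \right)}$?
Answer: $\frac{1}{1160} \approx 0.00086207$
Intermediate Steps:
$x = 5$
$f = 5$
$v{\left(w,b \right)} = 5 - 7 w$ ($v{\left(w,b \right)} = 5 + w \left(-7\right) = 5 - 7 w$)
$\frac{1}{v{\left(-165,226 \right)}} = \frac{1}{5 - -1155} = \frac{1}{5 + 1155} = \frac{1}{1160}$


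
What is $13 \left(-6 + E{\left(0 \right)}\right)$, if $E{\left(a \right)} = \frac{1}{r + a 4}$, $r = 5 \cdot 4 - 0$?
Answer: $- \frac{1547}{20} \approx -77.35$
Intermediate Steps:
$r = 20$ ($r = 20 + 0 = 20$)
$E{\left(a \right)} = \frac{1}{20 + 4 a}$ ($E{\left(a \right)} = \frac{1}{20 + a 4} = \frac{1}{20 + 4 a}$)
$13 \left(-6 + E{\left(0 \right)}\right) = 13 \left(-6 + \frac{1}{4 \left(5 + 0\right)}\right) = 13 \left(-6 + \frac{1}{4 \cdot 5}\right) = 13 \left(-6 + \frac{1}{4} \cdot \frac{1}{5}\right) = 13 \left(-6 + \frac{1}{20}\right) = 13 \left(- \frac{119}{20}\right) = - \frac{1547}{20}$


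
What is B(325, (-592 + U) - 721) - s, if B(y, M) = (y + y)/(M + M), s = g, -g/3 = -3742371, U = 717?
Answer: -6691359673/596 ≈ -1.1227e+7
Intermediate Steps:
g = 11227113 (g = -3*(-3742371) = 11227113)
s = 11227113
B(y, M) = y/M (B(y, M) = (2*y)/((2*M)) = (2*y)*(1/(2*M)) = y/M)
B(325, (-592 + U) - 721) - s = 325/((-592 + 717) - 721) - 1*11227113 = 325/(125 - 721) - 11227113 = 325/(-596) - 11227113 = 325*(-1/596) - 11227113 = -325/596 - 11227113 = -6691359673/596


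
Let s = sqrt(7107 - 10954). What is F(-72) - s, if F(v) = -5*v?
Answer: 360 - I*sqrt(3847) ≈ 360.0 - 62.024*I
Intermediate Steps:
s = I*sqrt(3847) (s = sqrt(-3847) = I*sqrt(3847) ≈ 62.024*I)
F(-72) - s = -5*(-72) - I*sqrt(3847) = 360 - I*sqrt(3847)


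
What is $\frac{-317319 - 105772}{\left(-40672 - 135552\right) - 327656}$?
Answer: $\frac{423091}{503880} \approx 0.83967$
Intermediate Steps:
$\frac{-317319 - 105772}{\left(-40672 - 135552\right) - 327656} = - \frac{423091}{\left(-40672 - 135552\right) - 327656} = - \frac{423091}{-176224 - 327656} = - \frac{423091}{-503880} = \left(-423091\right) \left(- \frac{1}{503880}\right) = \frac{423091}{503880}$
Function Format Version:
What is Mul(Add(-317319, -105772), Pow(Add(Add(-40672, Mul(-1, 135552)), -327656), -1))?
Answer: Rational(423091, 503880) ≈ 0.83967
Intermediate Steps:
Mul(Add(-317319, -105772), Pow(Add(Add(-40672, Mul(-1, 135552)), -327656), -1)) = Mul(-423091, Pow(Add(Add(-40672, -135552), -327656), -1)) = Mul(-423091, Pow(Add(-176224, -327656), -1)) = Mul(-423091, Pow(-503880, -1)) = Mul(-423091, Rational(-1, 503880)) = Rational(423091, 503880)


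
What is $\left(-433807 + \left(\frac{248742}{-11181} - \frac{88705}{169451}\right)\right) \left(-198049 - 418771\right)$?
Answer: $\frac{168997907308701668160}{631543877} \approx 2.6759 \cdot 10^{11}$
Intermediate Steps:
$\left(-433807 + \left(\frac{248742}{-11181} - \frac{88705}{169451}\right)\right) \left(-198049 - 418771\right) = \left(-433807 + \left(248742 \left(- \frac{1}{11181}\right) - \frac{88705}{169451}\right)\right) \left(-616820\right) = \left(-433807 - \frac{14380463749}{631543877}\right) \left(-616820\right) = \left(- \frac{273982535113488}{631543877}\right) \left(-616820\right) = \frac{168997907308701668160}{631543877}$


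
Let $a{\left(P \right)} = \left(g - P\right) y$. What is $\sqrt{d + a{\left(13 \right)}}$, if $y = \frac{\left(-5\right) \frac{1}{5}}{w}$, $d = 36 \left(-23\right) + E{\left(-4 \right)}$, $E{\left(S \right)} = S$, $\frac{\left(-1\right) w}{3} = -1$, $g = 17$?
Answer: $\frac{50 i \sqrt{3}}{3} \approx 28.868 i$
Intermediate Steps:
$w = 3$ ($w = \left(-3\right) \left(-1\right) = 3$)
$d = -832$ ($d = 36 \left(-23\right) - 4 = -828 - 4 = -832$)
$y = - \frac{1}{3}$ ($y = \frac{\left(-5\right) \frac{1}{5}}{3} = \left(-5\right) \frac{1}{5} \cdot \frac{1}{3} = \left(-1\right) \frac{1}{3} = - \frac{1}{3} \approx -0.33333$)
$a{\left(P \right)} = - \frac{17}{3} + \frac{P}{3}$ ($a{\left(P \right)} = \left(17 - P\right) \left(- \frac{1}{3}\right) = - \frac{17}{3} + \frac{P}{3}$)
$\sqrt{d + a{\left(13 \right)}} = \sqrt{-832 + \left(- \frac{17}{3} + \frac{1}{3} \cdot 13\right)} = \sqrt{-832 + \left(- \frac{17}{3} + \frac{13}{3}\right)} = \sqrt{-832 - \frac{4}{3}} = \sqrt{- \frac{2500}{3}} = \frac{50 i \sqrt{3}}{3}$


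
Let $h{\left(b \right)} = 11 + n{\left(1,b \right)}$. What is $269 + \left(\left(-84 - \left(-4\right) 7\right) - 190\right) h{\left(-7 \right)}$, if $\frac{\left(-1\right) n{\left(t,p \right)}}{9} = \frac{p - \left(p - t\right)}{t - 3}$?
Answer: $-3544$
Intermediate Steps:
$n{\left(t,p \right)} = - \frac{9 t}{-3 + t}$ ($n{\left(t,p \right)} = - 9 \frac{p - \left(p - t\right)}{t - 3} = - 9 \frac{t}{-3 + t} = - \frac{9 t}{-3 + t}$)
$h{\left(b \right)} = \frac{31}{2}$ ($h{\left(b \right)} = 11 - \frac{9}{-3 + 1} = 11 - \frac{9}{-2} = 11 - 9 \left(- \frac{1}{2}\right) = 11 + \frac{9}{2} = \frac{31}{2}$)
$269 + \left(\left(-84 - \left(-4\right) 7\right) - 190\right) h{\left(-7 \right)} = 269 + \left(\left(-84 - \left(-4\right) 7\right) - 190\right) \frac{31}{2} = 269 + \left(\left(-84 - -28\right) - 190\right) \frac{31}{2} = 269 + \left(\left(-84 + 28\right) - 190\right) \frac{31}{2} = 269 + \left(-56 - 190\right) \frac{31}{2} = 269 - 3813 = -3544$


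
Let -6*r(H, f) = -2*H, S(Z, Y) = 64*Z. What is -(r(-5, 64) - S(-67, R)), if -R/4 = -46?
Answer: -12859/3 ≈ -4286.3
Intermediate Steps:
R = 184 (R = -4*(-46) = 184)
r(H, f) = H/3 (r(H, f) = -(-1)*H/3 = H/3)
-(r(-5, 64) - S(-67, R)) = -((⅓)*(-5) - 64*(-67)) = -(-5/3 - 1*(-4288)) = -(-5/3 + 4288) = -1*12859/3 = -12859/3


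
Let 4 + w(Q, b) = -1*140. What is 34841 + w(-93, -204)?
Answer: 34697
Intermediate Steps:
w(Q, b) = -144 (w(Q, b) = -4 - 1*140 = -4 - 140 = -144)
34841 + w(-93, -204) = 34841 - 144 = 34697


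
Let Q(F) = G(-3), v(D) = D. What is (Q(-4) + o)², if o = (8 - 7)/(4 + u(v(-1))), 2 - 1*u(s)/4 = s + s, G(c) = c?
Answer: 3481/400 ≈ 8.7025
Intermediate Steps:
u(s) = 8 - 8*s (u(s) = 8 - 4*(s + s) = 8 - 8*s)
Q(F) = -3
o = 1/20 (o = (8 - 7)/(4 + (8 - 8*(-1))) = 1/(4 + (8 + 8)) = 1/(4 + 16) = 1/20 ≈ 0.050000)
(Q(-4) + o)² = (-3 + 1/20)² = (-59/20)² = 3481/400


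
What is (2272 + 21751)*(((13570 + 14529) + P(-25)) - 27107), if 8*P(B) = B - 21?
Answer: 94770735/4 ≈ 2.3693e+7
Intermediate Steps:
P(B) = -21/8 + B/8 (P(B) = (B - 21)/8 = (-21 + B)/8 = -21/8 + B/8)
(2272 + 21751)*(((13570 + 14529) + P(-25)) - 27107) = (2272 + 21751)*(((13570 + 14529) + (-21/8 + (1/8)*(-25))) - 27107) = 24023*((28099 + (-21/8 - 25/8)) - 27107) = 24023*((28099 - 23/4) - 27107) = 24023*(112373/4 - 27107) = 24023*(3945/4) = 94770735/4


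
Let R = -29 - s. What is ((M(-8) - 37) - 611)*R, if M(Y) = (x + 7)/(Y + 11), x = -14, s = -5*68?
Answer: -606761/3 ≈ -2.0225e+5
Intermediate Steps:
s = -340
M(Y) = -7/(11 + Y) (M(Y) = (-14 + 7)/(Y + 11) = -7/(11 + Y))
R = 311 (R = -29 - 1*(-340) = -29 + 340 = 311)
((M(-8) - 37) - 611)*R = ((-7/(11 - 8) - 37) - 611)*311 = ((-7/3 - 37) - 611)*311 = (-118/3 - 611)*311 = -1951/3*311 = -606761/3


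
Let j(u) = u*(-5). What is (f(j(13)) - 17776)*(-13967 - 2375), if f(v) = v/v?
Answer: 290479050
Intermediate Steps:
j(u) = -5*u
f(v) = 1
(f(j(13)) - 17776)*(-13967 - 2375) = (1 - 17776)*(-13967 - 2375) = -17775*(-16342) = 290479050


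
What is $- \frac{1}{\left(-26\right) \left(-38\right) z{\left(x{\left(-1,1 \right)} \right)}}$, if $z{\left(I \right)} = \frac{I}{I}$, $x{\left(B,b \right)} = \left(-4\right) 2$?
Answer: $- \frac{1}{988} \approx -0.0010121$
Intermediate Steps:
$x{\left(B,b \right)} = -8$
$z{\left(I \right)} = 1$
$- \frac{1}{\left(-26\right) \left(-38\right) z{\left(x{\left(-1,1 \right)} \right)}} = - \frac{1}{\left(-26\right) \left(-38\right) 1} = - \frac{1}{988 \cdot 1} = - \frac{1}{988}$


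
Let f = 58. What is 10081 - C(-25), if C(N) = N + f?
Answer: 10048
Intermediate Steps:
C(N) = 58 + N (C(N) = N + 58 = 58 + N)
10081 - C(-25) = 10081 - (58 - 25) = 10081 - 1*33 = 10081 - 33 = 10048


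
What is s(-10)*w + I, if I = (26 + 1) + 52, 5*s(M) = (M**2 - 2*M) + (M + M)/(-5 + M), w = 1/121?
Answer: 143749/1815 ≈ 79.201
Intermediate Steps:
w = 1/121 ≈ 0.0082645
s(M) = -2*M/5 + M**2/5 + 2*M/(5*(-5 + M)) (s(M) = ((M**2 - 2*M) + (M + M)/(-5 + M))/5 = ((M**2 - 2*M) + (2*M)/(-5 + M))/5 = ((M**2 - 2*M) + 2*M/(-5 + M))/5 = (M**2 - 2*M + 2*M/(-5 + M))/5 = -2*M/5 + M**2/5 + 2*M/(5*(-5 + M)))
I = 79 (I = 27 + 52 = 79)
s(-10)*w + I = ((1/5)*(-10)*(12 + (-10)**2 - 7*(-10))/(-5 - 10))*(1/121) + 79 = ((1/5)*(-10)*(12 + 100 + 70)/(-15))*(1/121) + 79 = ((1/5)*(-10)*(-1/15)*182)*(1/121) + 79 = (364/15)*(1/121) + 79 = 364/1815 + 79 = 143749/1815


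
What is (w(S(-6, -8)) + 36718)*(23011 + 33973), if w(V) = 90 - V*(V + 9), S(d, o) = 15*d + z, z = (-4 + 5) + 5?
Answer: 1738467872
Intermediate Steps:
z = 6 (z = 1 + 5 = 6)
S(d, o) = 6 + 15*d (S(d, o) = 15*d + 6 = 6 + 15*d)
w(V) = 90 - V*(9 + V)
(w(S(-6, -8)) + 36718)*(23011 + 33973) = ((90 - (6 + 15*(-6))² - 9*(6 + 15*(-6))) + 36718)*(23011 + 33973) = ((90 - (6 - 90)² - 9*(6 - 90)) + 36718)*56984 = ((90 - 1*(-84)² - 9*(-84)) + 36718)*56984 = ((90 - 1*7056 + 756) + 36718)*56984 = ((90 - 7056 + 756) + 36718)*56984 = (-6210 + 36718)*56984 = 30508*56984 = 1738467872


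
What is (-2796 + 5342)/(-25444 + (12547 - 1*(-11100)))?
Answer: -2546/1797 ≈ -1.4168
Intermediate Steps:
(-2796 + 5342)/(-25444 + (12547 - 1*(-11100))) = 2546/(-25444 + (12547 + 11100)) = 2546/(-25444 + 23647) = 2546/(-1797) = 2546*(-1/1797) = -2546/1797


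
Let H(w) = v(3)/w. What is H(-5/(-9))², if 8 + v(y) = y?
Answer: 81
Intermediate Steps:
v(y) = -8 + y
H(w) = -5/w (H(w) = (-8 + 3)/w = -5/w)
H(-5/(-9))² = (-5/((-5/(-9))))² = (-5/((-5*(-⅑))))² = (-5/5/9)² = (-5*9/5)² = (-9)² = 81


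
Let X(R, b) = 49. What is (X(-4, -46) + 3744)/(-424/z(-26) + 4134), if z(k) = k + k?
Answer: 49309/53848 ≈ 0.91571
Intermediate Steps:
z(k) = 2*k
(X(-4, -46) + 3744)/(-424/z(-26) + 4134) = (49 + 3744)/(-424/(2*(-26)) + 4134) = 3793/(-424/(-52) + 4134) = 3793/(-424*(-1/52) + 4134) = 3793/(106/13 + 4134) = 3793/(53848/13) = 3793*(13/53848) = 49309/53848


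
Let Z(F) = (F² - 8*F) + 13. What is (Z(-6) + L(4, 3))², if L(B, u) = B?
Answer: 10201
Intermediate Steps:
Z(F) = 13 + F² - 8*F
(Z(-6) + L(4, 3))² = ((13 + (-6)² - 8*(-6)) + 4)² = ((13 + 36 + 48) + 4)² = (97 + 4)² = 101² = 10201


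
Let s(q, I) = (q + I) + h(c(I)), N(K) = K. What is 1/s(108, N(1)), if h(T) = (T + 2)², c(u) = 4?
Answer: 1/145 ≈ 0.0068966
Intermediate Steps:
h(T) = (2 + T)²
s(q, I) = 36 + I + q (s(q, I) = (q + I) + (2 + 4)² = (I + q) + 6² = (I + q) + 36 = 36 + I + q)
1/s(108, N(1)) = 1/(36 + 1 + 108) = 1/145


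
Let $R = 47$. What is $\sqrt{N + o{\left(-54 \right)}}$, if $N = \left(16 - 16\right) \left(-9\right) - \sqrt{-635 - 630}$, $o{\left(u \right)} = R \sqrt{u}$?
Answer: $\sqrt{i} \sqrt{- \sqrt{1265} + 141 \sqrt{6}} \approx 12.446 + 12.446 i$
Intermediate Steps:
$o{\left(u \right)} = 47 \sqrt{u}$
$N = - i \sqrt{1265}$ ($N = 0 \left(-9\right) - \sqrt{-1265} = 0 - i \sqrt{1265} = - i \sqrt{1265} \approx - 35.567 i$)
$\sqrt{N + o{\left(-54 \right)}} = \sqrt{- i \sqrt{1265} + 47 \sqrt{-54}} = \sqrt{- i \sqrt{1265} + 47 \cdot 3 i \sqrt{6}} = \sqrt{- i \sqrt{1265} + 141 i \sqrt{6}}$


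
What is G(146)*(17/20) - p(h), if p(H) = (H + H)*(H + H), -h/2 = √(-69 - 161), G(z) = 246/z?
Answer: 5374891/1460 ≈ 3681.4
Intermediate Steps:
h = -2*I*√230 (h = -2*√(-69 - 161) = -2*I*√230 ≈ -30.332*I)
p(H) = 4*H² (p(H) = (2*H)*(2*H) = 4*H²)
G(146)*(17/20) - p(h) = (246/146)*(17/20) - 4*(-2*I*√230)² = (246*(1/146))*(17*(1/20)) - 4*(-920) = (123/73)*(17/20) - 1*(-3680) = 2091/1460 + 3680 = 5374891/1460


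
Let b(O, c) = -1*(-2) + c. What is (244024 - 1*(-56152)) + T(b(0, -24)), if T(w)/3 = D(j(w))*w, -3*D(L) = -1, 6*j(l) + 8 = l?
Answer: 300154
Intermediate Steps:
j(l) = -4/3 + l/6
D(L) = ⅓ (D(L) = -⅓*(-1) = ⅓)
b(O, c) = 2 + c
T(w) = w (T(w) = 3*(w/3) = w)
(244024 - 1*(-56152)) + T(b(0, -24)) = (244024 - 1*(-56152)) + (2 - 24) = (244024 + 56152) - 22 = 300176 - 22 = 300154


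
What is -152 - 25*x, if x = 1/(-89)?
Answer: -13503/89 ≈ -151.72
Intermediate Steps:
x = -1/89 ≈ -0.011236
-152 - 25*x = -152 - 25*(-1/89) = -152 + 25/89 = -13503/89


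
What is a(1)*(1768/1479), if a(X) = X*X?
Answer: 104/87 ≈ 1.1954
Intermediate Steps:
a(X) = X**2
a(1)*(1768/1479) = 1**2*(1768/1479) = 1*(1768*(1/1479)) = 1*(104/87) = 104/87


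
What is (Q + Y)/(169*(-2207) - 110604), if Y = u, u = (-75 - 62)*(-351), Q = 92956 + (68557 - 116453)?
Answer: -93147/483587 ≈ -0.19262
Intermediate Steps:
Q = 45060 (Q = 92956 - 47896 = 45060)
u = 48087 (u = -137*(-351) = 48087)
Y = 48087
(Q + Y)/(169*(-2207) - 110604) = (45060 + 48087)/(169*(-2207) - 110604) = 93147/(-372983 - 110604) = 93147/(-483587) = 93147*(-1/483587) = -93147/483587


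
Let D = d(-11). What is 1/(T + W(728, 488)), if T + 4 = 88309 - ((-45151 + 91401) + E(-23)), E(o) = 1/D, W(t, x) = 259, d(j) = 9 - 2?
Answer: 7/296197 ≈ 2.3633e-5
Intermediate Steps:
d(j) = 7
D = 7
E(o) = 1/7
T = 294384/7 (T = -4 + (88309 - ((-45151 + 91401) + 1/7)) = -4 + (88309 - (46250 + 1/7)) = -4 + (88309 - 1*323751/7) = -4 + (88309 - 323751/7) = -4 + 294412/7 = 294384/7 ≈ 42055.)
1/(T + W(728, 488)) = 1/(294384/7 + 259) = 1/(296197/7) = 7/296197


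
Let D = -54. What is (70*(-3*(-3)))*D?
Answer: -34020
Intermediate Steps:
(70*(-3*(-3)))*D = (70*(-3*(-3)))*(-54) = (70*9)*(-54) = 630*(-54) = -34020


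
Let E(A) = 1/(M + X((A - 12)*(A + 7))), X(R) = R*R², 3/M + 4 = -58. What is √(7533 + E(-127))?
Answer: √623630897892548148246451071043611/287726477183997 ≈ 86.793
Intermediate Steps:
M = -3/62 (M = 3/(-4 - 58) = 3/(-62) = 3*(-1/62) = -3/62 ≈ -0.048387)
X(R) = R³
E(A) = 1/(-3/62 + (-12 + A)³*(7 + A)³) (E(A) = 1/(-3/62 + ((A - 12)*(A + 7))³) = 1/(-3/62 + ((-12 + A)*(7 + A))³) = 1/(-3/62 + (-12 + A)³*(7 + A)³))
√(7533 + E(-127)) = √(7533 - 62/(3 + 62*(84 - 1*(-127)² + 5*(-127))³)) = √(7533 - 62/(3 + 62*(84 - 1*16129 - 635)³)) = √(7533 - 62/(3 + 62*(84 - 16129 - 635)³)) = √(7533 - 62/(3 + 62*(-16680)³)) = √(7533 - 62/(3 + 62*(-4640749632000))) = √(7533 - 62/(3 - 287726477184000)) = √(7533 - 62/(-287726477183997)) = √(7533 - 62*(-1/287726477183997)) = √(7533 + 62/287726477183997) = √(2167443552627049463/287726477183997) = √623630897892548148246451071043611/287726477183997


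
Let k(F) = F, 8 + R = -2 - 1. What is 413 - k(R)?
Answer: 424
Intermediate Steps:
R = -11 (R = -8 + (-2 - 1) = -8 - 3 = -11)
413 - k(R) = 413 - 1*(-11) = 413 + 11 = 424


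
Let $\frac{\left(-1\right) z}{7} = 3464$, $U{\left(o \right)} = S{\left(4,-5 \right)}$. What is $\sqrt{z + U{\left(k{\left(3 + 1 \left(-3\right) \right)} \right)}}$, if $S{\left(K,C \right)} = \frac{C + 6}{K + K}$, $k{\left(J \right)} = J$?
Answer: $\frac{i \sqrt{387966}}{4} \approx 155.72 i$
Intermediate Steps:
$S{\left(K,C \right)} = \frac{6 + C}{2 K}$
$U{\left(o \right)} = \frac{1}{8}$ ($U{\left(o \right)} = \frac{6 - 5}{2 \cdot 4} = \frac{1}{2} \cdot \frac{1}{4} \cdot 1 = \frac{1}{8}$)
$z = -24248$ ($z = \left(-7\right) 3464 = -24248$)
$\sqrt{z + U{\left(k{\left(3 + 1 \left(-3\right) \right)} \right)}} = \sqrt{-24248 + \frac{1}{8}} = \sqrt{- \frac{193983}{8}} = \frac{i \sqrt{387966}}{4}$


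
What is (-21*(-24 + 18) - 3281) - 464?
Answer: -3619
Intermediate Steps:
(-21*(-24 + 18) - 3281) - 464 = (-21*(-6) - 3281) - 464 = (126 - 3281) - 464 = -3155 - 464 = -3619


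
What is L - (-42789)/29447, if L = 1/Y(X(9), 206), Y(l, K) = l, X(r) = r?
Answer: 414548/265023 ≈ 1.5642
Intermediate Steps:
L = 1/9 ≈ 0.11111
L - (-42789)/29447 = 1/9 - (-42789)/29447 = 1/9 - 1*(-42789/29447) = 1/9 + 42789/29447 = 414548/265023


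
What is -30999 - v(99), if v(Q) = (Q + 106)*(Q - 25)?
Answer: -46169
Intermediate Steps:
v(Q) = (-25 + Q)*(106 + Q) (v(Q) = (106 + Q)*(-25 + Q) = (-25 + Q)*(106 + Q))
-30999 - v(99) = -30999 - (-2650 + 99**2 + 81*99) = -30999 - (-2650 + 9801 + 8019) = -30999 - 1*15170 = -30999 - 15170 = -46169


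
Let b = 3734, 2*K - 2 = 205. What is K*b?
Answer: 386469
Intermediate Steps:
K = 207/2 (K = 1 + (½)*205 = 1 + 205/2 = 207/2 ≈ 103.50)
K*b = (207/2)*3734 = 386469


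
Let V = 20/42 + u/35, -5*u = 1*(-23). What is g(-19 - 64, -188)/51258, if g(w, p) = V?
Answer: 319/26910450 ≈ 1.1854e-5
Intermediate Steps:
u = 23/5 (u = -(-23)/5 = -⅕*(-23) = 23/5 ≈ 4.6000)
V = 319/525 (V = 20/42 + (23/5)/35 = 20*(1/42) + (23/5)*(1/35) = 10/21 + 23/175 = 319/525 ≈ 0.60762)
g(w, p) = 319/525
g(-19 - 64, -188)/51258 = (319/525)/51258 = (319/525)*(1/51258) = 319/26910450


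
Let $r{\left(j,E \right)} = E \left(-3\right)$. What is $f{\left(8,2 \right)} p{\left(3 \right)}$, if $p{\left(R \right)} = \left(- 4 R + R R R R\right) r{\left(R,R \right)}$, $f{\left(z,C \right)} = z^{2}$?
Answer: $-39744$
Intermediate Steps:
$r{\left(j,E \right)} = - 3 E$
$p{\left(R \right)} = - 3 R \left(R^{4} - 4 R\right)$ ($p{\left(R \right)} = \left(- 4 R + R R R R\right) \left(- 3 R\right) = \left(- 4 R + R^{2} R R\right) \left(- 3 R\right) = \left(- 4 R + R^{3} R\right) \left(- 3 R\right) = \left(- 4 R + R^{4}\right) \left(- 3 R\right) = \left(R^{4} - 4 R\right) \left(- 3 R\right) = - 3 R \left(R^{4} - 4 R\right)$)
$f{\left(8,2 \right)} p{\left(3 \right)} = 8^{2} \cdot 3 \cdot 3^{2} \left(4 - 3^{3}\right) = 64 \cdot 3 \cdot 9 \left(4 - 27\right) = 64 \cdot 3 \cdot 9 \left(-23\right) = 64 \left(-621\right) = -39744$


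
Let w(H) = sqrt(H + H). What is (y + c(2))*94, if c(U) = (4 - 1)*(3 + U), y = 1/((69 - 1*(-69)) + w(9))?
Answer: 4473272/3171 - 47*sqrt(2)/3171 ≈ 1410.7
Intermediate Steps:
w(H) = sqrt(2)*sqrt(H) (w(H) = sqrt(2*H) = sqrt(2)*sqrt(H))
y = 1/(138 + 3*sqrt(2)) (y = 1/((69 - 1*(-69)) + sqrt(2)*sqrt(9)) = 1/((69 + 69) + sqrt(2)*3) = 1/(138 + 3*sqrt(2)) ≈ 0.0070302)
c(U) = 9 + 3*U (c(U) = 3*(3 + U) = 9 + 3*U)
(y + c(2))*94 = ((23/3171 - sqrt(2)/6342) + (9 + 3*2))*94 = ((23/3171 - sqrt(2)/6342) + (9 + 6))*94 = ((23/3171 - sqrt(2)/6342) + 15)*94 = (47588/3171 - sqrt(2)/6342)*94 = 4473272/3171 - 47*sqrt(2)/3171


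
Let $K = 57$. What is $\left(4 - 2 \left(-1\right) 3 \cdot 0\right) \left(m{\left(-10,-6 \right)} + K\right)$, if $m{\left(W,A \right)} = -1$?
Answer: $224$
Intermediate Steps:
$\left(4 - 2 \left(-1\right) 3 \cdot 0\right) \left(m{\left(-10,-6 \right)} + K\right) = \left(4 - 2 \left(-1\right) 3 \cdot 0\right) \left(-1 + 57\right) = \left(4 - 2 \left(\left(-3\right) 0\right)\right) 56 = \left(4 - 0\right) 56 = \left(4 + 0\right) 56 = 4 \cdot 56 = 224$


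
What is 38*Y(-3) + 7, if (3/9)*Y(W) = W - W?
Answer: 7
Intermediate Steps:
Y(W) = 0 (Y(W) = 3*(W - W) = 3*0 = 0)
38*Y(-3) + 7 = 38*0 + 7 = 0 + 7 = 7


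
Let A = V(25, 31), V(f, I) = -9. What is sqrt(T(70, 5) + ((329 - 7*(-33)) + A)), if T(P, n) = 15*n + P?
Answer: 2*sqrt(174) ≈ 26.382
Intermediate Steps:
A = -9
T(P, n) = P + 15*n
sqrt(T(70, 5) + ((329 - 7*(-33)) + A)) = sqrt((70 + 15*5) + ((329 - 7*(-33)) - 9)) = sqrt((70 + 75) + ((329 + 231) - 9)) = sqrt(145 + (560 - 9)) = sqrt(145 + 551) = sqrt(696) = 2*sqrt(174)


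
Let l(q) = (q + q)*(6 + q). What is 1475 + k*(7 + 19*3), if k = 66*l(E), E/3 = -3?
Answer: 229571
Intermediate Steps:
E = -9 (E = 3*(-3) = -9)
l(q) = 2*q*(6 + q) (l(q) = (2*q)*(6 + q) = 2*q*(6 + q))
k = 3564 (k = 66*(2*(-9)*(6 - 9)) = 66*(2*(-9)*(-3)) = 66*54 = 3564)
1475 + k*(7 + 19*3) = 1475 + 3564*(7 + 19*3) = 1475 + 3564*(7 + 57) = 1475 + 3564*64 = 1475 + 228096 = 229571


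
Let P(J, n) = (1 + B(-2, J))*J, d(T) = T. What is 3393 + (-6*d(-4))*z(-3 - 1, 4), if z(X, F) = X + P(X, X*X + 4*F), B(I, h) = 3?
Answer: 2913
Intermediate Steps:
P(J, n) = 4*J (P(J, n) = (1 + 3)*J = 4*J)
z(X, F) = 5*X (z(X, F) = X + 4*X = 5*X)
3393 + (-6*d(-4))*z(-3 - 1, 4) = 3393 + (-6*(-4))*(5*(-3 - 1)) = 3393 + 24*(5*(-4)) = 3393 + 24*(-20) = 3393 - 480 = 2913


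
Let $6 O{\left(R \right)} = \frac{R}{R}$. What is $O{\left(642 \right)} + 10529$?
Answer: $\frac{63175}{6} \approx 10529.0$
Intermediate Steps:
$O{\left(R \right)} = \frac{1}{6}$ ($O{\left(R \right)} = \frac{R \frac{1}{R}}{6} = \frac{1}{6} \cdot 1 = \frac{1}{6}$)
$O{\left(642 \right)} + 10529 = \frac{1}{6} + 10529 = \frac{63175}{6}$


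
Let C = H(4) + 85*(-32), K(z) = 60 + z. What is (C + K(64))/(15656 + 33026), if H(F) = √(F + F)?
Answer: -1298/24341 + √2/24341 ≈ -0.053268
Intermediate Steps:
H(F) = √2*√F (H(F) = √(2*F) = √2*√F)
C = -2720 + 2*√2 (C = √2*√4 + 85*(-32) = √2*2 - 2720 = 2*√2 - 2720 = -2720 + 2*√2 ≈ -2717.2)
(C + K(64))/(15656 + 33026) = ((-2720 + 2*√2) + (60 + 64))/(15656 + 33026) = ((-2720 + 2*√2) + 124)/48682 = (-2596 + 2*√2)*(1/48682) = -1298/24341 + √2/24341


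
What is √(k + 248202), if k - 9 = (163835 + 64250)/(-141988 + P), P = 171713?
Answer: 2*√2607847435/205 ≈ 498.22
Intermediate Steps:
k = 3418/205 (k = 9 + (163835 + 64250)/(-141988 + 171713) = 9 + 228085/29725 = 9 + 228085*(1/29725) = 9 + 1573/205 = 3418/205 ≈ 16.673)
√(k + 248202) = √(3418/205 + 248202) = √(50884828/205) = 2*√2607847435/205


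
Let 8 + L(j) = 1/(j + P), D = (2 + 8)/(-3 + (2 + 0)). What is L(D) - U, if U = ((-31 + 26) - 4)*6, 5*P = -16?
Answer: 3031/66 ≈ 45.924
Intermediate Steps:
P = -16/5 (P = (⅕)*(-16) = -16/5 ≈ -3.2000)
D = -10 (D = 10/(-3 + 2) = 10/(-1) = 10*(-1) = -10)
L(j) = -8 + 1/(-16/5 + j) (L(j) = -8 + 1/(j - 16/5) = -8 + 1/(-16/5 + j))
U = -54 (U = (-5 - 4)*6 = -9*6 = -54)
L(D) - U = (133 - 40*(-10))/(-16 + 5*(-10)) - 1*(-54) = (133 + 400)/(-16 - 50) + 54 = 533/(-66) + 54 = -1/66*533 + 54 = -533/66 + 54 = 3031/66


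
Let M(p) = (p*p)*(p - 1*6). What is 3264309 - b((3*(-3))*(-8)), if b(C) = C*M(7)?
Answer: 3260781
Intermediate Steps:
M(p) = p²*(-6 + p) (M(p) = p²*(p - 6) = p²*(-6 + p))
b(C) = 49*C (b(C) = C*(7²*(-6 + 7)) = C*(49*1) = C*49 = 49*C)
3264309 - b((3*(-3))*(-8)) = 3264309 - 49*(3*(-3))*(-8) = 3264309 - 49*(-9*(-8)) = 3264309 - 49*72 = 3264309 - 1*3528 = 3264309 - 3528 = 3260781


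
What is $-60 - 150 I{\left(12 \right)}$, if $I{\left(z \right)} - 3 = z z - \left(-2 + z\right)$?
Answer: $-20610$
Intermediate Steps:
$I{\left(z \right)} = 5 + z^{2} - z$ ($I{\left(z \right)} = 3 - \left(-2 + z - z z\right) = 3 - \left(-2 + z - z^{2}\right) = 3 + \left(2 + z^{2} - z\right) = 5 + z^{2} - z$)
$-60 - 150 I{\left(12 \right)} = -60 - 150 \left(5 + 12^{2} - 12\right) = -60 - 150 \left(5 + 144 - 12\right) = -60 - 20550 = -20610$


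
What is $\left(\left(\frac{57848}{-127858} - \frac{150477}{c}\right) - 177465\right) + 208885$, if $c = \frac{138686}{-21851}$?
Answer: $\frac{488770722973799}{8866057294} \approx 55128.0$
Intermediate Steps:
$c = - \frac{138686}{21851}$ ($c = 138686 \left(- \frac{1}{21851}\right) = - \frac{138686}{21851} \approx -6.3469$)
$\left(\left(\frac{57848}{-127858} - \frac{150477}{c}\right) - 177465\right) + 208885 = \left(\left(\frac{57848}{-127858} - \frac{150477}{- \frac{138686}{21851}}\right) - 177465\right) + 208885 = \left(\left(57848 \left(- \frac{1}{127858}\right) - - \frac{3288072927}{138686}\right) - 177465\right) + 208885 = \left(\left(- \frac{28924}{63929} + \frac{3288072927}{138686}\right) - 177465\right) + 208885 = \left(\frac{210199202796319}{8866057294} - 177465\right) + 208885 = - \frac{1363215654883391}{8866057294} + 208885 = \frac{488770722973799}{8866057294}$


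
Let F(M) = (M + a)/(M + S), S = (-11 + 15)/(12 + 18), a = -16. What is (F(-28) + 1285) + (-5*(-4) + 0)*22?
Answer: 32805/19 ≈ 1726.6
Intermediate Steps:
S = 2/15 (S = 4/30 = 4*(1/30) = 2/15 ≈ 0.13333)
F(M) = (-16 + M)/(2/15 + M) (F(M) = (M - 16)/(M + 2/15) = (-16 + M)/(2/15 + M))
(F(-28) + 1285) + (-5*(-4) + 0)*22 = (15*(-16 - 28)/(2 + 15*(-28)) + 1285) + (-5*(-4) + 0)*22 = (15*(-44)/(2 - 420) + 1285) + (20 + 0)*22 = (15*(-44)/(-418) + 1285) + 20*22 = (15*(-1/418)*(-44) + 1285) + 440 = (30/19 + 1285) + 440 = 24445/19 + 440 = 32805/19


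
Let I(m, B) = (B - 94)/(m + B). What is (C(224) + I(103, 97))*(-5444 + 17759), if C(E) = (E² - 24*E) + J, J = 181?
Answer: 22157647989/40 ≈ 5.5394e+8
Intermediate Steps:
I(m, B) = (-94 + B)/(B + m)
C(E) = 181 + E² - 24*E (C(E) = (E² - 24*E) + 181 = 181 + E² - 24*E)
(C(224) + I(103, 97))*(-5444 + 17759) = ((181 + 224² - 24*224) + (-94 + 97)/(97 + 103))*(-5444 + 17759) = ((181 + 50176 - 5376) + 3/200)*12315 = (44981 + (1/200)*3)*12315 = (44981 + 3/200)*12315 = (8996203/200)*12315 = 22157647989/40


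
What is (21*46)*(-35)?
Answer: -33810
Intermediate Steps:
(21*46)*(-35) = 966*(-35) = -33810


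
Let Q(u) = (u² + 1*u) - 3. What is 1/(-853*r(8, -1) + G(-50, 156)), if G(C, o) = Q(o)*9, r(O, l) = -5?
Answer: 1/224666 ≈ 4.4511e-6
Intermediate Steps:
Q(u) = -3 + u + u² (Q(u) = (u² + u) - 3 = (u + u²) - 3 = -3 + u + u²)
G(C, o) = -27 + 9*o + 9*o² (G(C, o) = (-3 + o + o²)*9 = -27 + 9*o + 9*o²)
1/(-853*r(8, -1) + G(-50, 156)) = 1/(-853*(-5) + (-27 + 9*156 + 9*156²)) = 1/(4265 + (-27 + 1404 + 9*24336)) = 1/(4265 + (-27 + 1404 + 219024)) = 1/(4265 + 220401) = 1/224666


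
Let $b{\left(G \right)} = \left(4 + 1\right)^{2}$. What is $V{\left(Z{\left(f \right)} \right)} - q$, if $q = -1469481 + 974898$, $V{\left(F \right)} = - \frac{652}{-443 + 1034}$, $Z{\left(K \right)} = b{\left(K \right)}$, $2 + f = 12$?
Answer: $\frac{292297901}{591} \approx 4.9458 \cdot 10^{5}$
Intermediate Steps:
$f = 10$ ($f = -2 + 12 = 10$)
$b{\left(G \right)} = 25$ ($b{\left(G \right)} = 5^{2} = 25$)
$Z{\left(K \right)} = 25$
$V{\left(F \right)} = - \frac{652}{591}$
$q = -494583$
$V{\left(Z{\left(f \right)} \right)} - q = - \frac{652}{591} - -494583 = - \frac{652}{591} + 494583 = \frac{292297901}{591}$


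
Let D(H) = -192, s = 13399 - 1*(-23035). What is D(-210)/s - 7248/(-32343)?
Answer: 42977296/196397477 ≈ 0.21883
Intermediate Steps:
s = 36434 (s = 13399 + 23035 = 36434)
D(-210)/s - 7248/(-32343) = -192/36434 - 7248/(-32343) = -192*1/36434 - 7248*(-1/32343) = -96/18217 + 2416/10781 = 42977296/196397477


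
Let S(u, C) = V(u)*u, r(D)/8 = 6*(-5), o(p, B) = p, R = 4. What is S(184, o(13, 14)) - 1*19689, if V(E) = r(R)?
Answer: -63849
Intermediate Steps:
r(D) = -240 (r(D) = 8*(6*(-5)) = 8*(-30) = -240)
V(E) = -240
S(u, C) = -240*u
S(184, o(13, 14)) - 1*19689 = -240*184 - 1*19689 = -44160 - 19689 = -63849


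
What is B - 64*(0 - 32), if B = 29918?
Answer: 31966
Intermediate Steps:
B - 64*(0 - 32) = 29918 - 64*(0 - 32) = 29918 - 64*(-32) = 29918 + 2048 = 31966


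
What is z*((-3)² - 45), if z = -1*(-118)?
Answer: -4248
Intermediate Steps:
z = 118
z*((-3)² - 45) = 118*((-3)² - 45) = 118*(9 - 45) = 118*(-36) = -4248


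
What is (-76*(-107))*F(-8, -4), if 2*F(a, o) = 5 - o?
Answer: 36594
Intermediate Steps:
F(a, o) = 5/2 - o/2 (F(a, o) = (5 - o)/2 = 5/2 - o/2)
(-76*(-107))*F(-8, -4) = (-76*(-107))*(5/2 - ½*(-4)) = 8132*(5/2 + 2) = 8132*(9/2) = 36594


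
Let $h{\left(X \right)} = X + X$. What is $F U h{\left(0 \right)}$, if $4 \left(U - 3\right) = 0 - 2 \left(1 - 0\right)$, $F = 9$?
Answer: $0$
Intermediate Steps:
$h{\left(X \right)} = 2 X$
$U = \frac{5}{2}$ ($U = 3 + \frac{0 - 2 \left(1 - 0\right)}{4} = 3 + \frac{0 - 2 \left(1 + 0\right)}{4} = 3 + \frac{0 - 2}{4} = 3 + \frac{1}{4} \left(-2\right) = 3 - \frac{1}{2} = \frac{5}{2} \approx 2.5$)
$F U h{\left(0 \right)} = 9 \cdot \frac{5}{2} \cdot 2 \cdot 0 = \frac{45}{2} \cdot 0 = 0$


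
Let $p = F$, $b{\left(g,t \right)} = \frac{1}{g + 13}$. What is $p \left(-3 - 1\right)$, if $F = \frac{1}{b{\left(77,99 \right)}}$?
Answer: $-360$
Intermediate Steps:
$b{\left(g,t \right)} = \frac{1}{13 + g}$
$F = 90$ ($F = \frac{1}{\frac{1}{13 + 77}} = \frac{1}{\frac{1}{90}} = 90$)
$p = 90$
$p \left(-3 - 1\right) = 90 \left(-3 - 1\right) = 90 \left(-4\right) = -360$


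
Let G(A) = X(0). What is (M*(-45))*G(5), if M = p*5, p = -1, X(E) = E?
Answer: 0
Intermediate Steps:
G(A) = 0
M = -5 (M = -1*5 = -5)
(M*(-45))*G(5) = -5*(-45)*0 = 225*0 = 0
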